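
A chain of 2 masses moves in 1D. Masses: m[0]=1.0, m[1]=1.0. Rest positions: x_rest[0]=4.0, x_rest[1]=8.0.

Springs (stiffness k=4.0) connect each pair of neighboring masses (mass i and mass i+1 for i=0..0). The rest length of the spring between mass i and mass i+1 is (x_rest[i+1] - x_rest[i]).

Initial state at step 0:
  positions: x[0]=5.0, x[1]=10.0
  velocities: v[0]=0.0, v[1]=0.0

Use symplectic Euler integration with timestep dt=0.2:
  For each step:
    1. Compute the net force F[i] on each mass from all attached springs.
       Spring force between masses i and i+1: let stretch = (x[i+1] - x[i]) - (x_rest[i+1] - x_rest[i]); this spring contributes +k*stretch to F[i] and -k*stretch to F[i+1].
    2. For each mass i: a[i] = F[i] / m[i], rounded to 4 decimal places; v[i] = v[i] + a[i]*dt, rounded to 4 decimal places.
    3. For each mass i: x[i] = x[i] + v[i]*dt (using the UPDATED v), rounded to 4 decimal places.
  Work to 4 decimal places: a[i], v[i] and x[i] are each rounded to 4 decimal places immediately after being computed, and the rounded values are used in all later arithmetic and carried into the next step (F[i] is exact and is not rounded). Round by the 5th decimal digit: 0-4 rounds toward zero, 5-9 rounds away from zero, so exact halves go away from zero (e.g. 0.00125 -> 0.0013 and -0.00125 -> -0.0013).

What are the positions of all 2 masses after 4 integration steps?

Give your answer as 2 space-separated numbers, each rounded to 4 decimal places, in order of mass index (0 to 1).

Answer: 5.9415 9.0585

Derivation:
Step 0: x=[5.0000 10.0000] v=[0.0000 0.0000]
Step 1: x=[5.1600 9.8400] v=[0.8000 -0.8000]
Step 2: x=[5.4288 9.5712] v=[1.3440 -1.3440]
Step 3: x=[5.7204 9.2796] v=[1.4579 -1.4579]
Step 4: x=[5.9415 9.0585] v=[1.1053 -1.1053]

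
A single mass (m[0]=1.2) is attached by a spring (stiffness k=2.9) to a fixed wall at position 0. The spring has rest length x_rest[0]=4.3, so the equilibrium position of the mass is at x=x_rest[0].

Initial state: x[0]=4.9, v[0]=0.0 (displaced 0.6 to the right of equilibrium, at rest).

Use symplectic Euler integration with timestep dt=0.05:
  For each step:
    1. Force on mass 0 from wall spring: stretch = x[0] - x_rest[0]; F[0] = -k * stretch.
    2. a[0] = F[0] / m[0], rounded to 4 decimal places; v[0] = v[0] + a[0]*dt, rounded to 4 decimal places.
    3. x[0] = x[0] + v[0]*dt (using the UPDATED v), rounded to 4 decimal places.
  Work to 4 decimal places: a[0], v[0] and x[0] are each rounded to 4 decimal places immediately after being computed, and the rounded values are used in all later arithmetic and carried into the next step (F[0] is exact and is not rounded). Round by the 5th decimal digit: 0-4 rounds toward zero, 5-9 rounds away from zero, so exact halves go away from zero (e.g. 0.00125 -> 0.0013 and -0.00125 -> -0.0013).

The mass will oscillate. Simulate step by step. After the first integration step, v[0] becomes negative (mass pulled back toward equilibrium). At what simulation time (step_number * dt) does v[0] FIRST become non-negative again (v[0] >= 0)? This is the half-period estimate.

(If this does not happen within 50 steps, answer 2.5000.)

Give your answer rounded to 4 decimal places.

Answer: 2.0500

Derivation:
Step 0: x=[4.9000] v=[0.0000]
Step 1: x=[4.8964] v=[-0.0725]
Step 2: x=[4.8892] v=[-0.1446]
Step 3: x=[4.8784] v=[-0.2158]
Step 4: x=[4.8641] v=[-0.2857]
Step 5: x=[4.8464] v=[-0.3539]
Step 6: x=[4.8254] v=[-0.4199]
Step 7: x=[4.8012] v=[-0.4834]
Step 8: x=[4.7740] v=[-0.5440]
Step 9: x=[4.7439] v=[-0.6013]
Step 10: x=[4.7112] v=[-0.6549]
Step 11: x=[4.6760] v=[-0.7046]
Step 12: x=[4.6385] v=[-0.7500]
Step 13: x=[4.5990] v=[-0.7909]
Step 14: x=[4.5577] v=[-0.8270]
Step 15: x=[4.5148] v=[-0.8581]
Step 16: x=[4.4706] v=[-0.8841]
Step 17: x=[4.4254] v=[-0.9047]
Step 18: x=[4.3794] v=[-0.9199]
Step 19: x=[4.3329] v=[-0.9295]
Step 20: x=[4.2862] v=[-0.9335]
Step 21: x=[4.2396] v=[-0.9318]
Step 22: x=[4.1934] v=[-0.9245]
Step 23: x=[4.1478] v=[-0.9116]
Step 24: x=[4.1031] v=[-0.8932]
Step 25: x=[4.0596] v=[-0.8694]
Step 26: x=[4.0176] v=[-0.8404]
Step 27: x=[3.9773] v=[-0.8063]
Step 28: x=[3.9389] v=[-0.7673]
Step 29: x=[3.9027] v=[-0.7237]
Step 30: x=[3.8689] v=[-0.6757]
Step 31: x=[3.8377] v=[-0.6236]
Step 32: x=[3.8093] v=[-0.5677]
Step 33: x=[3.7839] v=[-0.5084]
Step 34: x=[3.7616] v=[-0.4460]
Step 35: x=[3.7426] v=[-0.3809]
Step 36: x=[3.7269] v=[-0.3135]
Step 37: x=[3.7147] v=[-0.2443]
Step 38: x=[3.7060] v=[-0.1736]
Step 39: x=[3.7009] v=[-0.1018]
Step 40: x=[3.6994] v=[-0.0294]
Step 41: x=[3.7016] v=[0.0432]
First v>=0 after going negative at step 41, time=2.0500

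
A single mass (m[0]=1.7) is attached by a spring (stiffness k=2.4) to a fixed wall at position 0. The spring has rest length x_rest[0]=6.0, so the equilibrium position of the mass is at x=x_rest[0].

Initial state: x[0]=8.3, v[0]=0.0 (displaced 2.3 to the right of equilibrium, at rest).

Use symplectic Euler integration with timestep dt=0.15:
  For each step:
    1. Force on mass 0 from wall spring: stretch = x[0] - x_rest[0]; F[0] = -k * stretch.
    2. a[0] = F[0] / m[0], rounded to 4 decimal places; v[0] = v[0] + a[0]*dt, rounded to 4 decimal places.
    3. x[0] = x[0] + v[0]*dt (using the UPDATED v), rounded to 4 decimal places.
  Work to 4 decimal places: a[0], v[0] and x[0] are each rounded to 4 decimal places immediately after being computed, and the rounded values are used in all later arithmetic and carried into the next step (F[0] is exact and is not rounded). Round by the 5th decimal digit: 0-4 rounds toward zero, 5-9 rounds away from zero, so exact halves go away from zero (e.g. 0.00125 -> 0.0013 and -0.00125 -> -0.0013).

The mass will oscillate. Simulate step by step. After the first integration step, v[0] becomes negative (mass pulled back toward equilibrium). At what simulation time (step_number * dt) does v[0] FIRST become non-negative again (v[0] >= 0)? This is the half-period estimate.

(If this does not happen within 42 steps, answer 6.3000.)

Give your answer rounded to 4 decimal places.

Step 0: x=[8.3000] v=[0.0000]
Step 1: x=[8.2269] v=[-0.4871]
Step 2: x=[8.0831] v=[-0.9587]
Step 3: x=[7.8731] v=[-1.3998]
Step 4: x=[7.6036] v=[-1.7965]
Step 5: x=[7.2832] v=[-2.1361]
Step 6: x=[6.9220] v=[-2.4078]
Step 7: x=[6.5316] v=[-2.6030]
Step 8: x=[6.1243] v=[-2.7156]
Step 9: x=[5.7130] v=[-2.7419]
Step 10: x=[5.3108] v=[-2.6811]
Step 11: x=[4.9305] v=[-2.5352]
Step 12: x=[4.5842] v=[-2.3087]
Step 13: x=[4.2829] v=[-2.0089]
Step 14: x=[4.0361] v=[-1.6453]
Step 15: x=[3.8517] v=[-1.2294]
Step 16: x=[3.7355] v=[-0.7745]
Step 17: x=[3.6913] v=[-0.2950]
Step 18: x=[3.7204] v=[0.1939]
First v>=0 after going negative at step 18, time=2.7000

Answer: 2.7000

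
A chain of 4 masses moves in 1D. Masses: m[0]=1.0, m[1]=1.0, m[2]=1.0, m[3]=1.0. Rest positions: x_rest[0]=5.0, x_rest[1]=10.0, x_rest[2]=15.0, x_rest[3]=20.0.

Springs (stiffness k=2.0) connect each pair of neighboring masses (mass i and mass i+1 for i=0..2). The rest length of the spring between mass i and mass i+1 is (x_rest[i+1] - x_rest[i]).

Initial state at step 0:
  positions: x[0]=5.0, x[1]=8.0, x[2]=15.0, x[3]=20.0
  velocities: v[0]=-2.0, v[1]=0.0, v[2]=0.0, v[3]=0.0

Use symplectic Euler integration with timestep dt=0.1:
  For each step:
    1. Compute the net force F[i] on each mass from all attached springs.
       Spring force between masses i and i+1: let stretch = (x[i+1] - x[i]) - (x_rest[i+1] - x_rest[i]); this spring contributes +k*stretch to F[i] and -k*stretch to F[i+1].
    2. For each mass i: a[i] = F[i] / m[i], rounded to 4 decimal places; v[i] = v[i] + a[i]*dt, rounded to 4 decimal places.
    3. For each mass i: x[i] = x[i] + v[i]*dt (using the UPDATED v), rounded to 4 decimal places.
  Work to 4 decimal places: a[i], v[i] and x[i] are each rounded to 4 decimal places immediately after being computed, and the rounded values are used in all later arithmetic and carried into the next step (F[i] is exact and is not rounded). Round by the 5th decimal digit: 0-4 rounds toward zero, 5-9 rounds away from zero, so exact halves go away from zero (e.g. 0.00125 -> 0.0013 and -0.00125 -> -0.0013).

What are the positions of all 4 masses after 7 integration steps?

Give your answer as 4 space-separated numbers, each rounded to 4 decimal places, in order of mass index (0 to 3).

Answer: 2.9585 9.5003 14.2265 19.9148

Derivation:
Step 0: x=[5.0000 8.0000 15.0000 20.0000] v=[-2.0000 0.0000 0.0000 0.0000]
Step 1: x=[4.7600 8.0800 14.9600 20.0000] v=[-2.4000 0.8000 -0.4000 0.0000]
Step 2: x=[4.4864 8.2312 14.8832 19.9992] v=[-2.7360 1.5120 -0.7680 -0.0080]
Step 3: x=[4.1877 8.4405 14.7757 19.9961] v=[-2.9870 2.0934 -1.0752 -0.0312]
Step 4: x=[3.8741 8.6915 14.6459 19.9886] v=[-3.1364 2.5099 -1.2982 -0.0753]
Step 5: x=[3.5568 8.9652 14.5039 19.9742] v=[-3.1729 2.7373 -1.4205 -0.1438]
Step 6: x=[3.2477 9.2415 14.3605 19.9504] v=[-3.0912 2.7634 -1.4342 -0.2379]
Step 7: x=[2.9585 9.5003 14.2265 19.9148] v=[-2.8924 2.5884 -1.3400 -0.3559]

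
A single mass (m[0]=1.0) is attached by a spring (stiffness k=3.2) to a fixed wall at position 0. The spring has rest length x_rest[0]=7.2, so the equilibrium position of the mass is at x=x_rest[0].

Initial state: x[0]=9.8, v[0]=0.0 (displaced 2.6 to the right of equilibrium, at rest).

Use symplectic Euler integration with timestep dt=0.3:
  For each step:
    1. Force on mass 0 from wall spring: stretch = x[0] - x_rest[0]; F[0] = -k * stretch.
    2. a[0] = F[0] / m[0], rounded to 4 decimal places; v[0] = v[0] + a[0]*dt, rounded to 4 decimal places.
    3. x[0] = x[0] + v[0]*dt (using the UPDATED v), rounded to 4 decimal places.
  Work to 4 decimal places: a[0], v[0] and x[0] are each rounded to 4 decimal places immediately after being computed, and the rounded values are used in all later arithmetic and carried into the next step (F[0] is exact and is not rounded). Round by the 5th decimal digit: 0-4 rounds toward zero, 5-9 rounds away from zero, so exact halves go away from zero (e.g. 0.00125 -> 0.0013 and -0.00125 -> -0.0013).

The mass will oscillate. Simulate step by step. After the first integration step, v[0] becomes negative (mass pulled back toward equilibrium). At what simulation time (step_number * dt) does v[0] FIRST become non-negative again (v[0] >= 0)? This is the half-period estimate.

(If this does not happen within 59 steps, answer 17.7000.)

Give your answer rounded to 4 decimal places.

Step 0: x=[9.8000] v=[0.0000]
Step 1: x=[9.0512] v=[-2.4960]
Step 2: x=[7.7693] v=[-4.2731]
Step 3: x=[6.3234] v=[-4.8196]
Step 4: x=[5.1300] v=[-3.9781]
Step 5: x=[4.5327] v=[-1.9909]
Step 6: x=[4.7036] v=[0.5697]
First v>=0 after going negative at step 6, time=1.8000

Answer: 1.8000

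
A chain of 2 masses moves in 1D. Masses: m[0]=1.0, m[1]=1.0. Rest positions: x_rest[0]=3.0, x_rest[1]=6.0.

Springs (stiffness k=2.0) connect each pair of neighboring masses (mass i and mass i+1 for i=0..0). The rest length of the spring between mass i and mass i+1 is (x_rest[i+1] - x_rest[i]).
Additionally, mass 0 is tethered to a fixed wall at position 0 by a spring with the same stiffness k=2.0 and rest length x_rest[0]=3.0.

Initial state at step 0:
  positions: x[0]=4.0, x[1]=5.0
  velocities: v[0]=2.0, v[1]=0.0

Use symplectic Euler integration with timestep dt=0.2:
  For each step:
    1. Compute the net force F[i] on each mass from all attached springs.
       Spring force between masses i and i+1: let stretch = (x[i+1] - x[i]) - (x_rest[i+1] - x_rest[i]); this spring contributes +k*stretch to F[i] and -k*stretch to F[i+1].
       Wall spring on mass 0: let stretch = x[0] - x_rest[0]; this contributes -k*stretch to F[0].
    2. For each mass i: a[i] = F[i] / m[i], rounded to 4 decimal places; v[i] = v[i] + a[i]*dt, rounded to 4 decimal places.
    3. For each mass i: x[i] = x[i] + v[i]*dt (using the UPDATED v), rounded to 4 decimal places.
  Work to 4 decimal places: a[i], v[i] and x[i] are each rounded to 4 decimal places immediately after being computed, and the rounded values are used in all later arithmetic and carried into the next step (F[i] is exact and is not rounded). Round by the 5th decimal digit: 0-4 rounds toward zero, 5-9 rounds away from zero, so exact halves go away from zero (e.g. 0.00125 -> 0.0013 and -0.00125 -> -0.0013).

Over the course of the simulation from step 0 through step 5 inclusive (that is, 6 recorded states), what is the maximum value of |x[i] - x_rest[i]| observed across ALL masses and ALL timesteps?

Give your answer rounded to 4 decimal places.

Step 0: x=[4.0000 5.0000] v=[2.0000 0.0000]
Step 1: x=[4.1600 5.1600] v=[0.8000 0.8000]
Step 2: x=[4.0672 5.4800] v=[-0.4640 1.6000]
Step 3: x=[3.7620 5.9270] v=[-1.5258 2.2349]
Step 4: x=[3.3291 6.4408] v=[-2.1646 2.5689]
Step 5: x=[2.8788 6.9456] v=[-2.2516 2.5242]
Max displacement = 1.1600

Answer: 1.1600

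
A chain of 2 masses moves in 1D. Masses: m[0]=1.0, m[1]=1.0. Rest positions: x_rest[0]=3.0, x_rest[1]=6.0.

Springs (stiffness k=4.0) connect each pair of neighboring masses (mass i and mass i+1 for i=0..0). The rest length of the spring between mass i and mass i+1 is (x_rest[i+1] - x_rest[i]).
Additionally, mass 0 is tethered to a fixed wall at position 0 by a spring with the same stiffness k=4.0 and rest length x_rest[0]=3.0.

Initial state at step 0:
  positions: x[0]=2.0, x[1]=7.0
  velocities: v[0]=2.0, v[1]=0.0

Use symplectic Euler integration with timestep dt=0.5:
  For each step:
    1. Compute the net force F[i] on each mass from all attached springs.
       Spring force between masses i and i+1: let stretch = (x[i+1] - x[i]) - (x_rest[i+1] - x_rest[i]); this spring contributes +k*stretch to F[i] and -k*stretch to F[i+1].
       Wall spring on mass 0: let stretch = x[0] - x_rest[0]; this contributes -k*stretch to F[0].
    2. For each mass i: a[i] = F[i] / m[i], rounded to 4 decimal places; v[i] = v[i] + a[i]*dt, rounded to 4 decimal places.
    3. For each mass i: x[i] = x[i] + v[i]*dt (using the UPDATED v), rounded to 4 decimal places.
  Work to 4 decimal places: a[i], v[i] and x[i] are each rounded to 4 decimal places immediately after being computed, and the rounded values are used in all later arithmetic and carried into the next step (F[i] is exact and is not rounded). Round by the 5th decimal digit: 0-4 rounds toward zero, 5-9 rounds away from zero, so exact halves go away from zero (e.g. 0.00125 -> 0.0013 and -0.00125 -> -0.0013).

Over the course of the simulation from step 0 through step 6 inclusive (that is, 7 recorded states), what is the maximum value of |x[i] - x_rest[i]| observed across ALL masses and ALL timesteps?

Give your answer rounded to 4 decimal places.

Step 0: x=[2.0000 7.0000] v=[2.0000 0.0000]
Step 1: x=[6.0000 5.0000] v=[8.0000 -4.0000]
Step 2: x=[3.0000 7.0000] v=[-6.0000 4.0000]
Step 3: x=[1.0000 8.0000] v=[-4.0000 2.0000]
Step 4: x=[5.0000 5.0000] v=[8.0000 -6.0000]
Step 5: x=[4.0000 5.0000] v=[-2.0000 0.0000]
Step 6: x=[0.0000 7.0000] v=[-8.0000 4.0000]
Max displacement = 3.0000

Answer: 3.0000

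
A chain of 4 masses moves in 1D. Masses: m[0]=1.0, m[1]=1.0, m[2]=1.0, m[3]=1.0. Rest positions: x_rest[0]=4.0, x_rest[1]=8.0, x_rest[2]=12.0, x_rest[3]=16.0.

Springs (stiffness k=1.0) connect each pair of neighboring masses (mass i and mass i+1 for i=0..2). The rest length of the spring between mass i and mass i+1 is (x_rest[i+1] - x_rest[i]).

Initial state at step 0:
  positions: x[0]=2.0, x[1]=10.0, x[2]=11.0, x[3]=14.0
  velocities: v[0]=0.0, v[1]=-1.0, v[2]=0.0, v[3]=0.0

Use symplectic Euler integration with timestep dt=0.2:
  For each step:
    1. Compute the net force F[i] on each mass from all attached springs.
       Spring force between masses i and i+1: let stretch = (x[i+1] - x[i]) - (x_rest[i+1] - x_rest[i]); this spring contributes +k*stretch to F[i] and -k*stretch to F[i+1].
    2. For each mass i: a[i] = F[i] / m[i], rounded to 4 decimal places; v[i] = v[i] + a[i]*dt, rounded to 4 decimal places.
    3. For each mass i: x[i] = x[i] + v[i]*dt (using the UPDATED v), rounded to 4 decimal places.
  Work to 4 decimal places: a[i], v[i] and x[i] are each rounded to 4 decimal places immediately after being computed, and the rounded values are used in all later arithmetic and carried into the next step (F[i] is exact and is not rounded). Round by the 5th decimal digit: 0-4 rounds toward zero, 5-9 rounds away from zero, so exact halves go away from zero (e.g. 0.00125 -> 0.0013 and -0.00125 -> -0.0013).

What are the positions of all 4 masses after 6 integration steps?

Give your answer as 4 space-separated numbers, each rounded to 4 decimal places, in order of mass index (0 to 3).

Answer: 4.0541 5.3146 11.5484 14.8830

Derivation:
Step 0: x=[2.0000 10.0000 11.0000 14.0000] v=[0.0000 -1.0000 0.0000 0.0000]
Step 1: x=[2.1600 9.5200 11.0800 14.0400] v=[0.8000 -2.4000 0.4000 0.2000]
Step 2: x=[2.4544 8.8080 11.2160 14.1216] v=[1.4720 -3.5600 0.6800 0.4080]
Step 3: x=[2.8429 7.9382 11.3719 14.2470] v=[1.9427 -4.3491 0.7795 0.6269]
Step 4: x=[3.2753 7.0019 11.5055 14.4174] v=[2.1618 -4.6814 0.6678 0.8519]
Step 5: x=[3.6967 6.0967 11.5754 14.6313] v=[2.1071 -4.5260 0.3495 1.0695]
Step 6: x=[4.0541 5.3146 11.5484 14.8830] v=[1.7871 -3.9103 -0.1351 1.2583]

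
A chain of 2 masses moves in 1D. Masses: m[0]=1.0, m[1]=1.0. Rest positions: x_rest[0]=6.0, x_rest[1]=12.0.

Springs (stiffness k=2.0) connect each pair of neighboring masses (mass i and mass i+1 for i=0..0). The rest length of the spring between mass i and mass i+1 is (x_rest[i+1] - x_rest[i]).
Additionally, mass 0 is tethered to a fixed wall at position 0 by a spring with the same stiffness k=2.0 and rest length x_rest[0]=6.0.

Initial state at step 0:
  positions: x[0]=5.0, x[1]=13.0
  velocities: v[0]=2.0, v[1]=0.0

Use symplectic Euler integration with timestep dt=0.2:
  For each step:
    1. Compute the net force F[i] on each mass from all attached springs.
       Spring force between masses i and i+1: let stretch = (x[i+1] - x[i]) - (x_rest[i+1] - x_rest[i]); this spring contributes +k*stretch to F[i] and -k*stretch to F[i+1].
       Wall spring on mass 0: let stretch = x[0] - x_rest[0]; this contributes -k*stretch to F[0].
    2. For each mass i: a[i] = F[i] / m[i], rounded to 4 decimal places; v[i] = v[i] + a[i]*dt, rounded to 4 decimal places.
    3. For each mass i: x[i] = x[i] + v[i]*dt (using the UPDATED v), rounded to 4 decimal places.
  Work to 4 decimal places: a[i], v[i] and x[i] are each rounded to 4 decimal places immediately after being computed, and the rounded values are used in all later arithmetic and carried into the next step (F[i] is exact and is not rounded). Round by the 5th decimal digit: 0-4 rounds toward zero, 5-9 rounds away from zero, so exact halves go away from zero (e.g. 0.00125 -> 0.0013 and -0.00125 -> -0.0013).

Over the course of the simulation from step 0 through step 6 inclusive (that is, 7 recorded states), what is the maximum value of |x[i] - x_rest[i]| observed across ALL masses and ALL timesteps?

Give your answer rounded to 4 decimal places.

Step 0: x=[5.0000 13.0000] v=[2.0000 0.0000]
Step 1: x=[5.6400 12.8400] v=[3.2000 -0.8000]
Step 2: x=[6.4048 12.5840] v=[3.8240 -1.2800]
Step 3: x=[7.1516 12.3137] v=[3.7338 -1.3517]
Step 4: x=[7.7392 12.1104] v=[2.9380 -1.0165]
Step 5: x=[8.0574 12.0374] v=[1.5908 -0.3650]
Step 6: x=[8.0494 12.1260] v=[-0.0402 0.4430]
Max displacement = 2.0574

Answer: 2.0574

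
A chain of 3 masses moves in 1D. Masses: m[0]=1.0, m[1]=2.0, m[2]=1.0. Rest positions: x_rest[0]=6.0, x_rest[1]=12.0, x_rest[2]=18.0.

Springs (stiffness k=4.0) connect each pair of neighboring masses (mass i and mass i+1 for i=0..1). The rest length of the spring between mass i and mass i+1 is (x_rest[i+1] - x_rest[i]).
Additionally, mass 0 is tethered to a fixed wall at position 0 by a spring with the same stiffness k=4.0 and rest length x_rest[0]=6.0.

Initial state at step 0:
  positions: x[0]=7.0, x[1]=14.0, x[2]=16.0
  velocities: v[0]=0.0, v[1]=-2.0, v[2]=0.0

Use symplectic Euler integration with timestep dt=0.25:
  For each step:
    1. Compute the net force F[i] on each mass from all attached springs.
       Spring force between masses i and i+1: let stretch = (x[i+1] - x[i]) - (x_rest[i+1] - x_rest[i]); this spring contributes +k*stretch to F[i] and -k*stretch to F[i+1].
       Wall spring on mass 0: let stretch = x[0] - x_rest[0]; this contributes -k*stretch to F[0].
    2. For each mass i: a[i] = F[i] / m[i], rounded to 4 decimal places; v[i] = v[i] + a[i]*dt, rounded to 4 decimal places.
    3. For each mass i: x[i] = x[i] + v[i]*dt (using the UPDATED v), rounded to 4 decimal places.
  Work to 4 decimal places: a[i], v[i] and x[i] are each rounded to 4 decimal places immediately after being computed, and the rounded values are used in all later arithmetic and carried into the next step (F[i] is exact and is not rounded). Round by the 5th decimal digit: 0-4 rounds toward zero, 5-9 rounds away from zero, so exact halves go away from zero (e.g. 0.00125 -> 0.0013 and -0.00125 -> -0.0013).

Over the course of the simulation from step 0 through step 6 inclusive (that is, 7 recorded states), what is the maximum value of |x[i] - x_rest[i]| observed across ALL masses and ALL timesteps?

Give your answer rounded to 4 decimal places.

Step 0: x=[7.0000 14.0000 16.0000] v=[0.0000 -2.0000 0.0000]
Step 1: x=[7.0000 12.8750 17.0000] v=[0.0000 -4.5000 4.0000]
Step 2: x=[6.7188 11.5313 18.4688] v=[-1.1250 -5.3750 5.8750]
Step 3: x=[5.9610 10.4532 19.7032] v=[-3.0313 -4.3125 4.9375]
Step 4: x=[4.8360 9.9698 20.1251] v=[-4.5001 -1.9336 1.6875]
Step 5: x=[3.7854 10.1141 19.5082] v=[-4.2023 0.5772 -2.4678]
Step 6: x=[3.3707 10.6416 18.0427] v=[-1.6590 2.1099 -5.8619]
Max displacement = 2.6293

Answer: 2.6293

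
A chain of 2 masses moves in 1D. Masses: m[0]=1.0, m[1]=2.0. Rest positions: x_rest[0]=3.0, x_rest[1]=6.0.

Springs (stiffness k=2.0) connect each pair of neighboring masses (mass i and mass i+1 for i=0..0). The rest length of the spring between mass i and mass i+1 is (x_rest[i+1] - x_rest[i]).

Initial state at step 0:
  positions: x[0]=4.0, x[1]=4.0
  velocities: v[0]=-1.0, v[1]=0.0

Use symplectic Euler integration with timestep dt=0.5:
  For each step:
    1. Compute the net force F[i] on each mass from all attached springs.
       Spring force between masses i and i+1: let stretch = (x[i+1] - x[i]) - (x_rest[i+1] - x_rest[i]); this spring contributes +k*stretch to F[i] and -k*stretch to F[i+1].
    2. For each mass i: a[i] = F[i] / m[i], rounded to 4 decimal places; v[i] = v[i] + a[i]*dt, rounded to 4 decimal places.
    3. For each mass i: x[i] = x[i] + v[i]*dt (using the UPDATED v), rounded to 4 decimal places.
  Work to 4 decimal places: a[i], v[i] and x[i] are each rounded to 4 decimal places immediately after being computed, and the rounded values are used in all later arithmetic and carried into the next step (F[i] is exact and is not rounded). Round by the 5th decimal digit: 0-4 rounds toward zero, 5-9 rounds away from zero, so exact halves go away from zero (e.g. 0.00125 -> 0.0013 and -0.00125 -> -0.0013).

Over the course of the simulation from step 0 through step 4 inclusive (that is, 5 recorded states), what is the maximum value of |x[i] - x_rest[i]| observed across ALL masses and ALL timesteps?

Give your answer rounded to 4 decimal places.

Answer: 3.9063

Derivation:
Step 0: x=[4.0000 4.0000] v=[-1.0000 0.0000]
Step 1: x=[2.0000 4.7500] v=[-4.0000 1.5000]
Step 2: x=[-0.1250 5.5625] v=[-4.2500 1.6250]
Step 3: x=[-0.9063 5.7032] v=[-1.5625 0.2813]
Step 4: x=[0.1172 4.9415] v=[2.0470 -1.5235]
Max displacement = 3.9063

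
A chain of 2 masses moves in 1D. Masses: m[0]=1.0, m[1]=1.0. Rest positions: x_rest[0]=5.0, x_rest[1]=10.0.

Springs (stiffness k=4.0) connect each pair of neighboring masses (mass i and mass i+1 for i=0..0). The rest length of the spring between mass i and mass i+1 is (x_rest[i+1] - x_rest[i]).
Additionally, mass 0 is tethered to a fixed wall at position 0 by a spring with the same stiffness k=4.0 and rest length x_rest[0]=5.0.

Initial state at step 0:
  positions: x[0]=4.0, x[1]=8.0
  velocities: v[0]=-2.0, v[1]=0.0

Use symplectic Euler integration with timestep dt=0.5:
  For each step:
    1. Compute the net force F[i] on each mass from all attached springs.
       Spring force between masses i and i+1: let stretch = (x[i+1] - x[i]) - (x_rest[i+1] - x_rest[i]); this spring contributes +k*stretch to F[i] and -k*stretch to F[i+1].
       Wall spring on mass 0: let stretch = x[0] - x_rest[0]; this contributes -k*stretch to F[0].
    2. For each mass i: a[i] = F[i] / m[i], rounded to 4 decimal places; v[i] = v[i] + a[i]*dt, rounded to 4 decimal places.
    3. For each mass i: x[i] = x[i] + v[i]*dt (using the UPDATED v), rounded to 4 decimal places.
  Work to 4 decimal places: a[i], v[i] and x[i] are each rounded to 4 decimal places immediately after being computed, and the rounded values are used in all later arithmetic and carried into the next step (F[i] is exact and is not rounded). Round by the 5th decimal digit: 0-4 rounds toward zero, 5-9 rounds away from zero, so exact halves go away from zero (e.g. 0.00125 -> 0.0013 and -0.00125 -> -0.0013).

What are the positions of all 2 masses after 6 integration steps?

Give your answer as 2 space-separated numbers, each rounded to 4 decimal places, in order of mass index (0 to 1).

Answer: 7.0000 11.0000

Derivation:
Step 0: x=[4.0000 8.0000] v=[-2.0000 0.0000]
Step 1: x=[3.0000 9.0000] v=[-2.0000 2.0000]
Step 2: x=[5.0000 9.0000] v=[4.0000 0.0000]
Step 3: x=[6.0000 10.0000] v=[2.0000 2.0000]
Step 4: x=[5.0000 12.0000] v=[-2.0000 4.0000]
Step 5: x=[6.0000 12.0000] v=[2.0000 0.0000]
Step 6: x=[7.0000 11.0000] v=[2.0000 -2.0000]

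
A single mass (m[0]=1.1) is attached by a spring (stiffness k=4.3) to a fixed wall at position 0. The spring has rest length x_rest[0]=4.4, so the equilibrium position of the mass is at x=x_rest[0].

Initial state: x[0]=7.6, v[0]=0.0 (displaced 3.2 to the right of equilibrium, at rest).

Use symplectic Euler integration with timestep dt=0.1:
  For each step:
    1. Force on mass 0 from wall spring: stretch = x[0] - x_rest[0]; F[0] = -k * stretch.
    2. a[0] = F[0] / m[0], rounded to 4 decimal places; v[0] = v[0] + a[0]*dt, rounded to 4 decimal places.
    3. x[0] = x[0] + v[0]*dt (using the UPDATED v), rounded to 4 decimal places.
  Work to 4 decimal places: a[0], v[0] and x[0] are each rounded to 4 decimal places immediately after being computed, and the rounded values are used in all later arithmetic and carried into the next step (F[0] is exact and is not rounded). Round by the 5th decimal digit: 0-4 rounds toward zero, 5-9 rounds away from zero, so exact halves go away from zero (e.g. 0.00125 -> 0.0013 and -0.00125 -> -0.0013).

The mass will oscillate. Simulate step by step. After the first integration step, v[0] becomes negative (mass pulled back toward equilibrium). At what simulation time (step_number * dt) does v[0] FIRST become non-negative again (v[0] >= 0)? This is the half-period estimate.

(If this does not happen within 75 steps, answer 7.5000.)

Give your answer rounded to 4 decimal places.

Step 0: x=[7.6000] v=[0.0000]
Step 1: x=[7.4749] v=[-1.2509]
Step 2: x=[7.2296] v=[-2.4529]
Step 3: x=[6.8737] v=[-3.5590]
Step 4: x=[6.4211] v=[-4.5260]
Step 5: x=[5.8895] v=[-5.3161]
Step 6: x=[5.2997] v=[-5.8984]
Step 7: x=[4.6747] v=[-6.2501]
Step 8: x=[4.0390] v=[-6.3575]
Step 9: x=[3.4174] v=[-6.2164]
Step 10: x=[2.8342] v=[-5.8323]
Step 11: x=[2.3122] v=[-5.2202]
Step 12: x=[1.8718] v=[-4.4041]
Step 13: x=[1.5302] v=[-3.4158]
Step 14: x=[1.3008] v=[-2.2940]
Step 15: x=[1.1926] v=[-1.0825]
Step 16: x=[1.2097] v=[0.1713]
First v>=0 after going negative at step 16, time=1.6000

Answer: 1.6000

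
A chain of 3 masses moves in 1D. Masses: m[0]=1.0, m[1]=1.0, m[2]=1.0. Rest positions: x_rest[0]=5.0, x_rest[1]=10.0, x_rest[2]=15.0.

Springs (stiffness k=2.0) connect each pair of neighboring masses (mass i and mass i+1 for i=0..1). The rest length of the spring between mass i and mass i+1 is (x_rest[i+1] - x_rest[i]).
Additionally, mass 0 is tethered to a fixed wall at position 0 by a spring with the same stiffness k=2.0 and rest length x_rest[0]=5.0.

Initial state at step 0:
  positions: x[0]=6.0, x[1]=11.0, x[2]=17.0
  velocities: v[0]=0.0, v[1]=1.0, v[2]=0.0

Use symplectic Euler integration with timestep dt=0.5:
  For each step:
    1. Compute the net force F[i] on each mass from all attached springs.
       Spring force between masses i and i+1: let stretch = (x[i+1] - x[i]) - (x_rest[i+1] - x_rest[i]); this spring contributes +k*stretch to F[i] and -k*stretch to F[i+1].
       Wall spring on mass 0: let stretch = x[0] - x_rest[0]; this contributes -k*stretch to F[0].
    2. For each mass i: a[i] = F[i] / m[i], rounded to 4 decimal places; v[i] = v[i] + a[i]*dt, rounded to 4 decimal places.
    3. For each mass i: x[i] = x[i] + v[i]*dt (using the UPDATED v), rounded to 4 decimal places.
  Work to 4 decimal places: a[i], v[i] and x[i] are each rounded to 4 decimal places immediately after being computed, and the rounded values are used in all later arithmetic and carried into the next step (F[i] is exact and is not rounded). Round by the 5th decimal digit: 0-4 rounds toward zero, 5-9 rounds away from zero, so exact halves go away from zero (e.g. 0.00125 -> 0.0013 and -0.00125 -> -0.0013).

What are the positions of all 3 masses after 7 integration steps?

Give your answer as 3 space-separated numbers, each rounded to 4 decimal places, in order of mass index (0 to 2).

Step 0: x=[6.0000 11.0000 17.0000] v=[0.0000 1.0000 0.0000]
Step 1: x=[5.5000 12.0000 16.5000] v=[-1.0000 2.0000 -1.0000]
Step 2: x=[5.5000 12.0000 16.2500] v=[0.0000 0.0000 -0.5000]
Step 3: x=[6.0000 10.8750 16.3750] v=[1.0000 -2.2500 0.2500]
Step 4: x=[5.9375 10.0625 16.2500] v=[-0.1250 -1.6250 -0.2500]
Step 5: x=[4.9688 10.2813 15.5313] v=[-1.9375 0.4375 -1.4375]
Step 6: x=[4.1719 10.4688 14.6876] v=[-1.5938 0.3750 -1.6875]
Step 7: x=[4.4375 9.6173 14.2345] v=[0.5312 -1.7031 -0.9063]

Answer: 4.4375 9.6173 14.2345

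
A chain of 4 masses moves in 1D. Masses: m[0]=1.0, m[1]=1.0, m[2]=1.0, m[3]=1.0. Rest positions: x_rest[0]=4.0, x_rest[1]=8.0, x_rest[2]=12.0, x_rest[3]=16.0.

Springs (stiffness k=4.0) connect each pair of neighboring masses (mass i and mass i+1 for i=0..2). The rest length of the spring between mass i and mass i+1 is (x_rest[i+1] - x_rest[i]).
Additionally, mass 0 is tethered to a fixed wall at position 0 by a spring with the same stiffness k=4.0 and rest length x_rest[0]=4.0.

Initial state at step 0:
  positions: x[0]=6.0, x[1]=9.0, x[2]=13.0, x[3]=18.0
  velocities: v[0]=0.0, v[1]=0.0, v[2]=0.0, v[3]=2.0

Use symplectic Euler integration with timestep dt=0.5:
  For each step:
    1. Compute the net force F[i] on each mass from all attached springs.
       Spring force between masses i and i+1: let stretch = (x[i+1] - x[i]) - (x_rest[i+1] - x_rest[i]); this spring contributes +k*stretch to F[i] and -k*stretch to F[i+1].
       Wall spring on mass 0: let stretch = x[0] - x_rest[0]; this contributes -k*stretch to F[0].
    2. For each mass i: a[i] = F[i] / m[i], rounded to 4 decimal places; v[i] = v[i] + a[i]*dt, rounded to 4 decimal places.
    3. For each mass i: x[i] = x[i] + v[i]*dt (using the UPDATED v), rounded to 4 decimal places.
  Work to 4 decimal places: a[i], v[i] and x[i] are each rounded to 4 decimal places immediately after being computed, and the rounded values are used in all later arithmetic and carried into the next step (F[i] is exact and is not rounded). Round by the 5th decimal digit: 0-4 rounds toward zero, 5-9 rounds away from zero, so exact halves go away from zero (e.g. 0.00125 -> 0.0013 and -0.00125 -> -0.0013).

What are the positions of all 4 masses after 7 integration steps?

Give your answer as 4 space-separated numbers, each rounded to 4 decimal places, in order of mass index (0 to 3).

Answer: 5.0000 6.0000 11.0000 16.0000

Derivation:
Step 0: x=[6.0000 9.0000 13.0000 18.0000] v=[0.0000 0.0000 0.0000 2.0000]
Step 1: x=[3.0000 10.0000 14.0000 18.0000] v=[-6.0000 2.0000 2.0000 0.0000]
Step 2: x=[4.0000 8.0000 15.0000 18.0000] v=[2.0000 -4.0000 2.0000 0.0000]
Step 3: x=[5.0000 9.0000 12.0000 19.0000] v=[2.0000 2.0000 -6.0000 2.0000]
Step 4: x=[5.0000 9.0000 13.0000 17.0000] v=[0.0000 0.0000 2.0000 -4.0000]
Step 5: x=[4.0000 9.0000 14.0000 15.0000] v=[-2.0000 0.0000 2.0000 -4.0000]
Step 6: x=[4.0000 9.0000 11.0000 16.0000] v=[0.0000 0.0000 -6.0000 2.0000]
Step 7: x=[5.0000 6.0000 11.0000 16.0000] v=[2.0000 -6.0000 0.0000 0.0000]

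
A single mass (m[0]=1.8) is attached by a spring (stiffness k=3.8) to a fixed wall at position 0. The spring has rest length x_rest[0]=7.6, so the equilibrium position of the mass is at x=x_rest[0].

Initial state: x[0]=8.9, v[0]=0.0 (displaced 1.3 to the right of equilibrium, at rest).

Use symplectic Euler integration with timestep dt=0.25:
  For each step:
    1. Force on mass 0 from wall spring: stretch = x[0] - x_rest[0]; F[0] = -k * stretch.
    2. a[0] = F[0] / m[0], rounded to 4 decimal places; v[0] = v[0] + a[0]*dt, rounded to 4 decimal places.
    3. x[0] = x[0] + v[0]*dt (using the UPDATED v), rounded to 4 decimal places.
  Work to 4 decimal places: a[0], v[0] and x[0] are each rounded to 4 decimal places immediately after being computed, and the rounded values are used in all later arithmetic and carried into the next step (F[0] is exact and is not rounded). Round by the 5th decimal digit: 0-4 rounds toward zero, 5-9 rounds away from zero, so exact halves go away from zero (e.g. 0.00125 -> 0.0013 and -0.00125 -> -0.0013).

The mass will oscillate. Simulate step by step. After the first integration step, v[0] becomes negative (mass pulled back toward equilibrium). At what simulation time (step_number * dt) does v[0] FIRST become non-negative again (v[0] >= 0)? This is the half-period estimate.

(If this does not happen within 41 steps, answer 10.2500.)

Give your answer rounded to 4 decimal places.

Answer: 2.2500

Derivation:
Step 0: x=[8.9000] v=[0.0000]
Step 1: x=[8.7285] v=[-0.6861]
Step 2: x=[8.4081] v=[-1.2817]
Step 3: x=[7.9811] v=[-1.7082]
Step 4: x=[7.5038] v=[-1.9093]
Step 5: x=[7.0392] v=[-1.8585]
Step 6: x=[6.6486] v=[-1.5625]
Step 7: x=[6.3835] v=[-1.0604]
Step 8: x=[6.2789] v=[-0.4184]
Step 9: x=[6.3486] v=[0.2789]
First v>=0 after going negative at step 9, time=2.2500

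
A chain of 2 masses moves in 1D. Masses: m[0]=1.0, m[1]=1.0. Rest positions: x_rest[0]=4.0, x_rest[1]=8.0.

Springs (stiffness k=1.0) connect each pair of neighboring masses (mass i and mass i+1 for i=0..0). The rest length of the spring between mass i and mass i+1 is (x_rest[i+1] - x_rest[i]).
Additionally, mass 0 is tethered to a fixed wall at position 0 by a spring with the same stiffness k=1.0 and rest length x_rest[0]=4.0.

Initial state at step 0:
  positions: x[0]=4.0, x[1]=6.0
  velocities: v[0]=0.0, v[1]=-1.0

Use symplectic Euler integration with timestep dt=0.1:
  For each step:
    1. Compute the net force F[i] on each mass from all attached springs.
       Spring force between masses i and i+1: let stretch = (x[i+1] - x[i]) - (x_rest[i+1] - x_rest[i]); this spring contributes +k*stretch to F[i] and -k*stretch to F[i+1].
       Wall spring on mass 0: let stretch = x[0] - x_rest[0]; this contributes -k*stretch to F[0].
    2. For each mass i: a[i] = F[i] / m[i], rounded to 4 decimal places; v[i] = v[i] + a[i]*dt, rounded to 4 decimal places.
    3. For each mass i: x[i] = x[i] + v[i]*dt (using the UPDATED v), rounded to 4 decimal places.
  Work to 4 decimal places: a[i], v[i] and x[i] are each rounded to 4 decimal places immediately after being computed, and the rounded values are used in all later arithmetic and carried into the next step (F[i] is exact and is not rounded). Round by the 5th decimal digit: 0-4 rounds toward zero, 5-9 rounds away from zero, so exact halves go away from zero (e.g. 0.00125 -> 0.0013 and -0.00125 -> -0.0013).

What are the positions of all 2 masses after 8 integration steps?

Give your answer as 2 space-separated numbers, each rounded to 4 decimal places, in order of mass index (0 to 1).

Answer: 3.3221 5.9197

Derivation:
Step 0: x=[4.0000 6.0000] v=[0.0000 -1.0000]
Step 1: x=[3.9800 5.9200] v=[-0.2000 -0.8000]
Step 2: x=[3.9396 5.8606] v=[-0.4040 -0.5940]
Step 3: x=[3.8790 5.8220] v=[-0.6059 -0.3861]
Step 4: x=[3.7991 5.8040] v=[-0.7995 -0.1804]
Step 5: x=[3.7012 5.8059] v=[-0.9789 0.0191]
Step 6: x=[3.5873 5.8268] v=[-1.1386 0.2086]
Step 7: x=[3.4600 5.8653] v=[-1.2734 0.3847]
Step 8: x=[3.3221 5.9197] v=[-1.3789 0.5442]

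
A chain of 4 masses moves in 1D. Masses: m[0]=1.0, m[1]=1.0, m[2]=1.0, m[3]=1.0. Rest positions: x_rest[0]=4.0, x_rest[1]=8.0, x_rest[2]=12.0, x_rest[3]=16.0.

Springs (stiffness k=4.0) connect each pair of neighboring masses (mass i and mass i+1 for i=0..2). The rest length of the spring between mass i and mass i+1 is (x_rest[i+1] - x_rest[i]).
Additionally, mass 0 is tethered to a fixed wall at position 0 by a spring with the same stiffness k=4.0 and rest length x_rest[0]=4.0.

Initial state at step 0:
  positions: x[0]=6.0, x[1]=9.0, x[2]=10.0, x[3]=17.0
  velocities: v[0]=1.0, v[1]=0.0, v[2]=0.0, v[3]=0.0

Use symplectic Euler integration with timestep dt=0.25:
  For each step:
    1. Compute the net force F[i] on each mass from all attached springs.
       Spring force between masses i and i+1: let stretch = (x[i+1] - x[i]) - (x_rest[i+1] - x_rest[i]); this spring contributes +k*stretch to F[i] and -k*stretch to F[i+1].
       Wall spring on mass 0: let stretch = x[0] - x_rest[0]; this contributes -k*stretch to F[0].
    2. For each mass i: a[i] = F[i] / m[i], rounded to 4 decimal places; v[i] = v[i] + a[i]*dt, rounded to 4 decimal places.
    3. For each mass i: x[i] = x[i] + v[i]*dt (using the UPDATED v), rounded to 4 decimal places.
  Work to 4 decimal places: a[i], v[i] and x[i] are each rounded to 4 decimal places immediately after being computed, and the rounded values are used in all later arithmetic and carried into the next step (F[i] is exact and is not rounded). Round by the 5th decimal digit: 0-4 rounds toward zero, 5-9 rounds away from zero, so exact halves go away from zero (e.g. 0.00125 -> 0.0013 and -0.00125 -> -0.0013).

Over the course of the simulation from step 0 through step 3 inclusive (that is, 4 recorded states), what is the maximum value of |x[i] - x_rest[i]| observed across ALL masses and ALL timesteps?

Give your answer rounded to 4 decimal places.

Answer: 2.4844

Derivation:
Step 0: x=[6.0000 9.0000 10.0000 17.0000] v=[1.0000 0.0000 0.0000 0.0000]
Step 1: x=[5.5000 8.5000 11.5000 16.2500] v=[-2.0000 -2.0000 6.0000 -3.0000]
Step 2: x=[4.3750 8.0000 13.4375 15.3125] v=[-4.5000 -2.0000 7.7500 -3.7500]
Step 3: x=[3.0625 7.9531 14.4844 14.9063] v=[-5.2500 -0.1875 4.1875 -1.6250]
Max displacement = 2.4844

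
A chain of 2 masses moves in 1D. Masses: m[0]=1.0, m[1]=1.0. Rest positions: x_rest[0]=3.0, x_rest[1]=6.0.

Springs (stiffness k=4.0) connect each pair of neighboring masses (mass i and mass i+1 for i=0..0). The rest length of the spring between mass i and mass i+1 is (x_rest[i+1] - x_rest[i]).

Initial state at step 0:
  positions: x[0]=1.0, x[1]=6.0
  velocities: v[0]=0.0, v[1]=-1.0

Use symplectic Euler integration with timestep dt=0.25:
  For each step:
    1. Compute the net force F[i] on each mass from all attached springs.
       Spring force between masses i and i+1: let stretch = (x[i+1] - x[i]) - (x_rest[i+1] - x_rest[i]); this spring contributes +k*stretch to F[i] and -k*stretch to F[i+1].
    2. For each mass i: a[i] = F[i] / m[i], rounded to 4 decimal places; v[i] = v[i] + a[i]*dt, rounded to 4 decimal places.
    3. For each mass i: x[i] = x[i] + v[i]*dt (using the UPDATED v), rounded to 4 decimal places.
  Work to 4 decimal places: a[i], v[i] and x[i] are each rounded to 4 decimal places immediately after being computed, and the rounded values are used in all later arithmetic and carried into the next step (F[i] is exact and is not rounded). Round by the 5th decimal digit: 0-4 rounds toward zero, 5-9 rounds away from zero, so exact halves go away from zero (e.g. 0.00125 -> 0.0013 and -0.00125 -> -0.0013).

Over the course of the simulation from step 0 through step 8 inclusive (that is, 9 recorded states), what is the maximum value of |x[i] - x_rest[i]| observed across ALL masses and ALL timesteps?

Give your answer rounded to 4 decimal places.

Answer: 3.1493

Derivation:
Step 0: x=[1.0000 6.0000] v=[0.0000 -1.0000]
Step 1: x=[1.5000 5.2500] v=[2.0000 -3.0000]
Step 2: x=[2.1875 4.3125] v=[2.7500 -3.7500]
Step 3: x=[2.6563 3.5938] v=[1.8750 -2.8750]
Step 4: x=[2.6094 3.3907] v=[-0.1875 -0.8125]
Step 5: x=[2.0079 3.7423] v=[-2.4062 1.4062]
Step 6: x=[1.0900 4.4103] v=[-3.6718 2.6718]
Step 7: x=[0.2521 4.9982] v=[-3.3515 2.3515]
Step 8: x=[-0.1493 5.1496] v=[-1.6054 0.6054]
Max displacement = 3.1493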